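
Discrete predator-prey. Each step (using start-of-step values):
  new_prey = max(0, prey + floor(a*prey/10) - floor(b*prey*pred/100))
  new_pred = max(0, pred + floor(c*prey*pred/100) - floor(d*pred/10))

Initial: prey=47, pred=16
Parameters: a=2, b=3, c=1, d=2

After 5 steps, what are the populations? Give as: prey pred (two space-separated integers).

Step 1: prey: 47+9-22=34; pred: 16+7-3=20
Step 2: prey: 34+6-20=20; pred: 20+6-4=22
Step 3: prey: 20+4-13=11; pred: 22+4-4=22
Step 4: prey: 11+2-7=6; pred: 22+2-4=20
Step 5: prey: 6+1-3=4; pred: 20+1-4=17

Answer: 4 17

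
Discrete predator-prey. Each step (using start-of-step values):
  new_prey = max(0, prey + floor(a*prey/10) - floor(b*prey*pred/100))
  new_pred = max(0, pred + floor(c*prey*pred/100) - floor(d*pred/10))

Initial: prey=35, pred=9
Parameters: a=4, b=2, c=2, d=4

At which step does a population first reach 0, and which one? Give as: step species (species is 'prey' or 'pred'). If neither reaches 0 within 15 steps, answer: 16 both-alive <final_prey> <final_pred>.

Step 1: prey: 35+14-6=43; pred: 9+6-3=12
Step 2: prey: 43+17-10=50; pred: 12+10-4=18
Step 3: prey: 50+20-18=52; pred: 18+18-7=29
Step 4: prey: 52+20-30=42; pred: 29+30-11=48
Step 5: prey: 42+16-40=18; pred: 48+40-19=69
Step 6: prey: 18+7-24=1; pred: 69+24-27=66
Step 7: prey: 1+0-1=0; pred: 66+1-26=41
First extinction: prey at step 7

Answer: 7 prey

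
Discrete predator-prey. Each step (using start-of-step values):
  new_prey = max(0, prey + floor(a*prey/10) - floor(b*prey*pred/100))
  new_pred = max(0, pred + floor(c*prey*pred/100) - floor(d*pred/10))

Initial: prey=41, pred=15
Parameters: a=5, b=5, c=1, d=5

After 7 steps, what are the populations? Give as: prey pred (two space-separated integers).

Step 1: prey: 41+20-30=31; pred: 15+6-7=14
Step 2: prey: 31+15-21=25; pred: 14+4-7=11
Step 3: prey: 25+12-13=24; pred: 11+2-5=8
Step 4: prey: 24+12-9=27; pred: 8+1-4=5
Step 5: prey: 27+13-6=34; pred: 5+1-2=4
Step 6: prey: 34+17-6=45; pred: 4+1-2=3
Step 7: prey: 45+22-6=61; pred: 3+1-1=3

Answer: 61 3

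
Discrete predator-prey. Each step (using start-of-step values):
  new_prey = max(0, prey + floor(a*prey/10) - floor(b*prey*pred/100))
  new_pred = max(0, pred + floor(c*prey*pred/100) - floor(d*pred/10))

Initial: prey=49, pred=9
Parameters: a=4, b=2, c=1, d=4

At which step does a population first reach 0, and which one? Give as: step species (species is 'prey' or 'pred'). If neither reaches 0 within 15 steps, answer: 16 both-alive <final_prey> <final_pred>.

Answer: 16 both-alive 1 2

Derivation:
Step 1: prey: 49+19-8=60; pred: 9+4-3=10
Step 2: prey: 60+24-12=72; pred: 10+6-4=12
Step 3: prey: 72+28-17=83; pred: 12+8-4=16
Step 4: prey: 83+33-26=90; pred: 16+13-6=23
Step 5: prey: 90+36-41=85; pred: 23+20-9=34
Step 6: prey: 85+34-57=62; pred: 34+28-13=49
Step 7: prey: 62+24-60=26; pred: 49+30-19=60
Step 8: prey: 26+10-31=5; pred: 60+15-24=51
Step 9: prey: 5+2-5=2; pred: 51+2-20=33
Step 10: prey: 2+0-1=1; pred: 33+0-13=20
Step 11: prey: 1+0-0=1; pred: 20+0-8=12
Step 12: prey: 1+0-0=1; pred: 12+0-4=8
Step 13: prey: 1+0-0=1; pred: 8+0-3=5
Step 14: prey: 1+0-0=1; pred: 5+0-2=3
Step 15: prey: 1+0-0=1; pred: 3+0-1=2
No extinction within 15 steps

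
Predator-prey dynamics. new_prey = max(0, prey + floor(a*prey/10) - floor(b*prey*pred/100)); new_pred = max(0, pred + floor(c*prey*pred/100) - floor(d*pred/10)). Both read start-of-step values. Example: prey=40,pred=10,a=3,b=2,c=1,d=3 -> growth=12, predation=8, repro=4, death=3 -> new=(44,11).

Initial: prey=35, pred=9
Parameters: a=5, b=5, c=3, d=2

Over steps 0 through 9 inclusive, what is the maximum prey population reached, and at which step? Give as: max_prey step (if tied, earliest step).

Answer: 37 1

Derivation:
Step 1: prey: 35+17-15=37; pred: 9+9-1=17
Step 2: prey: 37+18-31=24; pred: 17+18-3=32
Step 3: prey: 24+12-38=0; pred: 32+23-6=49
Step 4: prey: 0+0-0=0; pred: 49+0-9=40
Step 5: prey: 0+0-0=0; pred: 40+0-8=32
Step 6: prey: 0+0-0=0; pred: 32+0-6=26
Step 7: prey: 0+0-0=0; pred: 26+0-5=21
Step 8: prey: 0+0-0=0; pred: 21+0-4=17
Step 9: prey: 0+0-0=0; pred: 17+0-3=14
Max prey = 37 at step 1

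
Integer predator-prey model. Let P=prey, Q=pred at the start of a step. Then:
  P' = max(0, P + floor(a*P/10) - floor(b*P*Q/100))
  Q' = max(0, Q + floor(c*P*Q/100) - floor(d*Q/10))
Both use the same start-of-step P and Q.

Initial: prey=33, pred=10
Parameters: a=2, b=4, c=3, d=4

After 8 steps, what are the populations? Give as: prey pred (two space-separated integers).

Answer: 1 3

Derivation:
Step 1: prey: 33+6-13=26; pred: 10+9-4=15
Step 2: prey: 26+5-15=16; pred: 15+11-6=20
Step 3: prey: 16+3-12=7; pred: 20+9-8=21
Step 4: prey: 7+1-5=3; pred: 21+4-8=17
Step 5: prey: 3+0-2=1; pred: 17+1-6=12
Step 6: prey: 1+0-0=1; pred: 12+0-4=8
Step 7: prey: 1+0-0=1; pred: 8+0-3=5
Step 8: prey: 1+0-0=1; pred: 5+0-2=3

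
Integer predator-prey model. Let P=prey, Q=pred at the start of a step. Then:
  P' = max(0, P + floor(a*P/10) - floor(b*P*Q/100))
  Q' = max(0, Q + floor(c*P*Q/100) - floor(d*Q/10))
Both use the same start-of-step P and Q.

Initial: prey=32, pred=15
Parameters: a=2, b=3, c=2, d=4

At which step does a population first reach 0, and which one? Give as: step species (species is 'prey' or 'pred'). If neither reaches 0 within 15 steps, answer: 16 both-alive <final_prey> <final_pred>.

Answer: 16 both-alive 19 2

Derivation:
Step 1: prey: 32+6-14=24; pred: 15+9-6=18
Step 2: prey: 24+4-12=16; pred: 18+8-7=19
Step 3: prey: 16+3-9=10; pred: 19+6-7=18
Step 4: prey: 10+2-5=7; pred: 18+3-7=14
Step 5: prey: 7+1-2=6; pred: 14+1-5=10
Step 6: prey: 6+1-1=6; pred: 10+1-4=7
Step 7: prey: 6+1-1=6; pred: 7+0-2=5
Step 8: prey: 6+1-0=7; pred: 5+0-2=3
Step 9: prey: 7+1-0=8; pred: 3+0-1=2
Step 10: prey: 8+1-0=9; pred: 2+0-0=2
Step 11: prey: 9+1-0=10; pred: 2+0-0=2
Step 12: prey: 10+2-0=12; pred: 2+0-0=2
Step 13: prey: 12+2-0=14; pred: 2+0-0=2
Step 14: prey: 14+2-0=16; pred: 2+0-0=2
Step 15: prey: 16+3-0=19; pred: 2+0-0=2
No extinction within 15 steps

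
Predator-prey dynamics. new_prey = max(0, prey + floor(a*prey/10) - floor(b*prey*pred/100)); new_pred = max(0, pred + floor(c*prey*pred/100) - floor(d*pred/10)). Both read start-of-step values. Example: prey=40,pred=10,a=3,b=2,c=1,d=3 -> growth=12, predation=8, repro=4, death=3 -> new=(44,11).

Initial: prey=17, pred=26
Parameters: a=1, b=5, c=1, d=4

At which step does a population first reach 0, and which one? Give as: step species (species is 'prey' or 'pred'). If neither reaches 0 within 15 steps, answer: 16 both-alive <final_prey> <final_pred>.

Answer: 1 prey

Derivation:
Step 1: prey: 17+1-22=0; pred: 26+4-10=20
First extinction: prey at step 1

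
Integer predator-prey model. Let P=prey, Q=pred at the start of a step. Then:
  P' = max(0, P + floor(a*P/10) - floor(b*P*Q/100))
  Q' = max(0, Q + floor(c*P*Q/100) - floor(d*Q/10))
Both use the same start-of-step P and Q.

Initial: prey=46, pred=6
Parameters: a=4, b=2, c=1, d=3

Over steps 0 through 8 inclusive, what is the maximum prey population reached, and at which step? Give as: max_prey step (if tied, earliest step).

Step 1: prey: 46+18-5=59; pred: 6+2-1=7
Step 2: prey: 59+23-8=74; pred: 7+4-2=9
Step 3: prey: 74+29-13=90; pred: 9+6-2=13
Step 4: prey: 90+36-23=103; pred: 13+11-3=21
Step 5: prey: 103+41-43=101; pred: 21+21-6=36
Step 6: prey: 101+40-72=69; pred: 36+36-10=62
Step 7: prey: 69+27-85=11; pred: 62+42-18=86
Step 8: prey: 11+4-18=0; pred: 86+9-25=70
Max prey = 103 at step 4

Answer: 103 4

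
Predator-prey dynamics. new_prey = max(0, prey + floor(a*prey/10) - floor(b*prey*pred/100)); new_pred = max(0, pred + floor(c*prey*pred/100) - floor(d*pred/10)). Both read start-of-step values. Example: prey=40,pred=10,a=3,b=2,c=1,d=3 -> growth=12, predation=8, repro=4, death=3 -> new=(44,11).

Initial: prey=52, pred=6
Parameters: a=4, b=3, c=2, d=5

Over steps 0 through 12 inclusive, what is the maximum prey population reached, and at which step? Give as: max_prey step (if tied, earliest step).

Step 1: prey: 52+20-9=63; pred: 6+6-3=9
Step 2: prey: 63+25-17=71; pred: 9+11-4=16
Step 3: prey: 71+28-34=65; pred: 16+22-8=30
Step 4: prey: 65+26-58=33; pred: 30+39-15=54
Step 5: prey: 33+13-53=0; pred: 54+35-27=62
Step 6: prey: 0+0-0=0; pred: 62+0-31=31
Step 7: prey: 0+0-0=0; pred: 31+0-15=16
Step 8: prey: 0+0-0=0; pred: 16+0-8=8
Step 9: prey: 0+0-0=0; pred: 8+0-4=4
Step 10: prey: 0+0-0=0; pred: 4+0-2=2
Step 11: prey: 0+0-0=0; pred: 2+0-1=1
Step 12: prey: 0+0-0=0; pred: 1+0-0=1
Max prey = 71 at step 2

Answer: 71 2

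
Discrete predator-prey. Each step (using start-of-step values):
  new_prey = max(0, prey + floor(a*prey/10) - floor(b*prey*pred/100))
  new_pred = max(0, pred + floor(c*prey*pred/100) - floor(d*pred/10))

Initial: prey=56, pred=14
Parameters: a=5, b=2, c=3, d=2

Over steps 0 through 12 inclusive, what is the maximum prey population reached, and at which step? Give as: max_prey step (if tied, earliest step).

Answer: 69 1

Derivation:
Step 1: prey: 56+28-15=69; pred: 14+23-2=35
Step 2: prey: 69+34-48=55; pred: 35+72-7=100
Step 3: prey: 55+27-110=0; pred: 100+165-20=245
Step 4: prey: 0+0-0=0; pred: 245+0-49=196
Step 5: prey: 0+0-0=0; pred: 196+0-39=157
Step 6: prey: 0+0-0=0; pred: 157+0-31=126
Step 7: prey: 0+0-0=0; pred: 126+0-25=101
Step 8: prey: 0+0-0=0; pred: 101+0-20=81
Step 9: prey: 0+0-0=0; pred: 81+0-16=65
Step 10: prey: 0+0-0=0; pred: 65+0-13=52
Step 11: prey: 0+0-0=0; pred: 52+0-10=42
Step 12: prey: 0+0-0=0; pred: 42+0-8=34
Max prey = 69 at step 1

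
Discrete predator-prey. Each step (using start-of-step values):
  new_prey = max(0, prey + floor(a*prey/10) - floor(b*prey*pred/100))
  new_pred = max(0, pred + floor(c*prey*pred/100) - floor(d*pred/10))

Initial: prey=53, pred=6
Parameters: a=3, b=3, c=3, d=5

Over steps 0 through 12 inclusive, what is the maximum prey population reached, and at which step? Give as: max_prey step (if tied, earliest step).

Step 1: prey: 53+15-9=59; pred: 6+9-3=12
Step 2: prey: 59+17-21=55; pred: 12+21-6=27
Step 3: prey: 55+16-44=27; pred: 27+44-13=58
Step 4: prey: 27+8-46=0; pred: 58+46-29=75
Step 5: prey: 0+0-0=0; pred: 75+0-37=38
Step 6: prey: 0+0-0=0; pred: 38+0-19=19
Step 7: prey: 0+0-0=0; pred: 19+0-9=10
Step 8: prey: 0+0-0=0; pred: 10+0-5=5
Step 9: prey: 0+0-0=0; pred: 5+0-2=3
Step 10: prey: 0+0-0=0; pred: 3+0-1=2
Step 11: prey: 0+0-0=0; pred: 2+0-1=1
Step 12: prey: 0+0-0=0; pred: 1+0-0=1
Max prey = 59 at step 1

Answer: 59 1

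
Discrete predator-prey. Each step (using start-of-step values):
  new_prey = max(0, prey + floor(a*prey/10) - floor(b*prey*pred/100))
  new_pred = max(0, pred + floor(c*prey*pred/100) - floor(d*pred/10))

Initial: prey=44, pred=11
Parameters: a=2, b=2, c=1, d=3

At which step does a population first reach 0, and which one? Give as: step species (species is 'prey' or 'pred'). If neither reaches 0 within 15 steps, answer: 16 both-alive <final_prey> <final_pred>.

Answer: 16 both-alive 19 6

Derivation:
Step 1: prey: 44+8-9=43; pred: 11+4-3=12
Step 2: prey: 43+8-10=41; pred: 12+5-3=14
Step 3: prey: 41+8-11=38; pred: 14+5-4=15
Step 4: prey: 38+7-11=34; pred: 15+5-4=16
Step 5: prey: 34+6-10=30; pred: 16+5-4=17
Step 6: prey: 30+6-10=26; pred: 17+5-5=17
Step 7: prey: 26+5-8=23; pred: 17+4-5=16
Step 8: prey: 23+4-7=20; pred: 16+3-4=15
Step 9: prey: 20+4-6=18; pred: 15+3-4=14
Step 10: prey: 18+3-5=16; pred: 14+2-4=12
Step 11: prey: 16+3-3=16; pred: 12+1-3=10
Step 12: prey: 16+3-3=16; pred: 10+1-3=8
Step 13: prey: 16+3-2=17; pred: 8+1-2=7
Step 14: prey: 17+3-2=18; pred: 7+1-2=6
Step 15: prey: 18+3-2=19; pred: 6+1-1=6
No extinction within 15 steps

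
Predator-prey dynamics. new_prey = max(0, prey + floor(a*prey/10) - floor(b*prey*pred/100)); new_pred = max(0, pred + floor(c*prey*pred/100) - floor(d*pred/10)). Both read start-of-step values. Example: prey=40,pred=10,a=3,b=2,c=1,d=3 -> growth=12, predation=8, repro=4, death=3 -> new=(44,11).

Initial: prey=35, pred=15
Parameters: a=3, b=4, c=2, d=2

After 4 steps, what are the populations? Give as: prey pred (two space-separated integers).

Step 1: prey: 35+10-21=24; pred: 15+10-3=22
Step 2: prey: 24+7-21=10; pred: 22+10-4=28
Step 3: prey: 10+3-11=2; pred: 28+5-5=28
Step 4: prey: 2+0-2=0; pred: 28+1-5=24

Answer: 0 24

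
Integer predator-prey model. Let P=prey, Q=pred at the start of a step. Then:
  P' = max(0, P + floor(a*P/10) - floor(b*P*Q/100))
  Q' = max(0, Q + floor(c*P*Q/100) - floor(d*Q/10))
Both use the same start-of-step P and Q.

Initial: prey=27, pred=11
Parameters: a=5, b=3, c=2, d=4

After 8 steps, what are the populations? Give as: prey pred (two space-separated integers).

Step 1: prey: 27+13-8=32; pred: 11+5-4=12
Step 2: prey: 32+16-11=37; pred: 12+7-4=15
Step 3: prey: 37+18-16=39; pred: 15+11-6=20
Step 4: prey: 39+19-23=35; pred: 20+15-8=27
Step 5: prey: 35+17-28=24; pred: 27+18-10=35
Step 6: prey: 24+12-25=11; pred: 35+16-14=37
Step 7: prey: 11+5-12=4; pred: 37+8-14=31
Step 8: prey: 4+2-3=3; pred: 31+2-12=21

Answer: 3 21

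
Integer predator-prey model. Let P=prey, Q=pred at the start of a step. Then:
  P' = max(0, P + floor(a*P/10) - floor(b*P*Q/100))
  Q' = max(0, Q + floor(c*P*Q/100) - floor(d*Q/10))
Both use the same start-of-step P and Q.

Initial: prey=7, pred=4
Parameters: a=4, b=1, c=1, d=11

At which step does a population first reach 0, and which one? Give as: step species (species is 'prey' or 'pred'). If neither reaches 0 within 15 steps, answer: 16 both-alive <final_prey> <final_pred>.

Answer: 1 pred

Derivation:
Step 1: prey: 7+2-0=9; pred: 4+0-4=0
First extinction: pred at step 1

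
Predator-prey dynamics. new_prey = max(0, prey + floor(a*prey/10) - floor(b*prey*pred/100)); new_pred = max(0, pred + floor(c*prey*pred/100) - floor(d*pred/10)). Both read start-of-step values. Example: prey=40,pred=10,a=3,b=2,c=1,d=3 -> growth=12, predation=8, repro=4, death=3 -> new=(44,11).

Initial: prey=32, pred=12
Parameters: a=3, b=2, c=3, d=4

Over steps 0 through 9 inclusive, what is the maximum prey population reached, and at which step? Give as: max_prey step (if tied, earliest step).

Answer: 34 1

Derivation:
Step 1: prey: 32+9-7=34; pred: 12+11-4=19
Step 2: prey: 34+10-12=32; pred: 19+19-7=31
Step 3: prey: 32+9-19=22; pred: 31+29-12=48
Step 4: prey: 22+6-21=7; pred: 48+31-19=60
Step 5: prey: 7+2-8=1; pred: 60+12-24=48
Step 6: prey: 1+0-0=1; pred: 48+1-19=30
Step 7: prey: 1+0-0=1; pred: 30+0-12=18
Step 8: prey: 1+0-0=1; pred: 18+0-7=11
Step 9: prey: 1+0-0=1; pred: 11+0-4=7
Max prey = 34 at step 1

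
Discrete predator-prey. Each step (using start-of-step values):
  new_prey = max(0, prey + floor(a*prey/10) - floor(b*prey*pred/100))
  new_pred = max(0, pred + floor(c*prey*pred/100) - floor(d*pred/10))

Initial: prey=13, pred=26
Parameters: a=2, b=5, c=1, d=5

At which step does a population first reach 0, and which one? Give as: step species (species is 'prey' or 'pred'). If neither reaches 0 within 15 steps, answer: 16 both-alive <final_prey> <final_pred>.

Step 1: prey: 13+2-16=0; pred: 26+3-13=16
First extinction: prey at step 1

Answer: 1 prey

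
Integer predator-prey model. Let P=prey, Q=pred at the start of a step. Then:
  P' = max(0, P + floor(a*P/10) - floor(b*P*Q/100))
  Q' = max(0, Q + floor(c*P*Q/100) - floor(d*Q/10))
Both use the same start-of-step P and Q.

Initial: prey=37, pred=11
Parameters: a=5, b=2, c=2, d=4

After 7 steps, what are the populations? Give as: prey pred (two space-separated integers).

Answer: 0 42

Derivation:
Step 1: prey: 37+18-8=47; pred: 11+8-4=15
Step 2: prey: 47+23-14=56; pred: 15+14-6=23
Step 3: prey: 56+28-25=59; pred: 23+25-9=39
Step 4: prey: 59+29-46=42; pred: 39+46-15=70
Step 5: prey: 42+21-58=5; pred: 70+58-28=100
Step 6: prey: 5+2-10=0; pred: 100+10-40=70
Step 7: prey: 0+0-0=0; pred: 70+0-28=42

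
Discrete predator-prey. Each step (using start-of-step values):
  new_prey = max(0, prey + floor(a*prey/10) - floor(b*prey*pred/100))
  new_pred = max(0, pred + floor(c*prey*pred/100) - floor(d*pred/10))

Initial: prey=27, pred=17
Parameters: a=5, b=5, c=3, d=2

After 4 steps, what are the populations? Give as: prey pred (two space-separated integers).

Answer: 0 26

Derivation:
Step 1: prey: 27+13-22=18; pred: 17+13-3=27
Step 2: prey: 18+9-24=3; pred: 27+14-5=36
Step 3: prey: 3+1-5=0; pred: 36+3-7=32
Step 4: prey: 0+0-0=0; pred: 32+0-6=26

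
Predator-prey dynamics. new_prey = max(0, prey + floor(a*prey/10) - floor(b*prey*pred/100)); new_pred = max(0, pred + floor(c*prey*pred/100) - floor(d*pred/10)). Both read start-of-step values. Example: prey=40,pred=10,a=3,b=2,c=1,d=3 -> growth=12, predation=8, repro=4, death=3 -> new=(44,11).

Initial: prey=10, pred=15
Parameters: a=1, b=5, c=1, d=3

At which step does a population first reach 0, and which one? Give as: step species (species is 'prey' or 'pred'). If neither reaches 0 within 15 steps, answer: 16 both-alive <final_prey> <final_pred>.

Step 1: prey: 10+1-7=4; pred: 15+1-4=12
Step 2: prey: 4+0-2=2; pred: 12+0-3=9
Step 3: prey: 2+0-0=2; pred: 9+0-2=7
Step 4: prey: 2+0-0=2; pred: 7+0-2=5
Step 5: prey: 2+0-0=2; pred: 5+0-1=4
Step 6: prey: 2+0-0=2; pred: 4+0-1=3
Step 7: prey: 2+0-0=2; pred: 3+0-0=3
Steps 8-15: state stable at prey=2, pred=3 (no change)
No extinction within 15 steps

Answer: 16 both-alive 2 3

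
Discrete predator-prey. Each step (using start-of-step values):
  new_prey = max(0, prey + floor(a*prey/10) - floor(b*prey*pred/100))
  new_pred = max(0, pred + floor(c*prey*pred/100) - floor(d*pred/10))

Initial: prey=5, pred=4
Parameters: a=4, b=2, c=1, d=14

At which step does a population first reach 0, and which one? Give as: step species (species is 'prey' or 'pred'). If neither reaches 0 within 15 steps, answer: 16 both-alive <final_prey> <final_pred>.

Answer: 1 pred

Derivation:
Step 1: prey: 5+2-0=7; pred: 4+0-5=0
First extinction: pred at step 1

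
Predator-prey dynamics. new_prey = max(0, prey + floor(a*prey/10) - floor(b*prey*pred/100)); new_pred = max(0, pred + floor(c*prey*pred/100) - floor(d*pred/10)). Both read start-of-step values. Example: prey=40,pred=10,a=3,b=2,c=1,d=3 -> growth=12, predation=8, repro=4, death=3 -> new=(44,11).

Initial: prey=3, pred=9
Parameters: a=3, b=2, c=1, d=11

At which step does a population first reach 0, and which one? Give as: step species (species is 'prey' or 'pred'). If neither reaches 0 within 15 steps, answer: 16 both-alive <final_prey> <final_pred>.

Answer: 1 pred

Derivation:
Step 1: prey: 3+0-0=3; pred: 9+0-9=0
First extinction: pred at step 1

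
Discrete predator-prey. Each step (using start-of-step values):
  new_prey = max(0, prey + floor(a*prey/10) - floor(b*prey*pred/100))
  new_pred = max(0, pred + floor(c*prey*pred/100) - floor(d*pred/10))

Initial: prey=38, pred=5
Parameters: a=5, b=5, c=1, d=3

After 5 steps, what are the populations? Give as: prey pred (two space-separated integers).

Step 1: prey: 38+19-9=48; pred: 5+1-1=5
Step 2: prey: 48+24-12=60; pred: 5+2-1=6
Step 3: prey: 60+30-18=72; pred: 6+3-1=8
Step 4: prey: 72+36-28=80; pred: 8+5-2=11
Step 5: prey: 80+40-44=76; pred: 11+8-3=16

Answer: 76 16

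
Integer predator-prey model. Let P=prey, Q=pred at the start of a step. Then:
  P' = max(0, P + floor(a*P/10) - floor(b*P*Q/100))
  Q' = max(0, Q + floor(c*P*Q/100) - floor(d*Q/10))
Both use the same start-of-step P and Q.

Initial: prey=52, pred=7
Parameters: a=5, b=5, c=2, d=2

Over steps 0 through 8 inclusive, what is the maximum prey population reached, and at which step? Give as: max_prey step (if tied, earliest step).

Step 1: prey: 52+26-18=60; pred: 7+7-1=13
Step 2: prey: 60+30-39=51; pred: 13+15-2=26
Step 3: prey: 51+25-66=10; pred: 26+26-5=47
Step 4: prey: 10+5-23=0; pred: 47+9-9=47
Step 5: prey: 0+0-0=0; pred: 47+0-9=38
Step 6: prey: 0+0-0=0; pred: 38+0-7=31
Step 7: prey: 0+0-0=0; pred: 31+0-6=25
Step 8: prey: 0+0-0=0; pred: 25+0-5=20
Max prey = 60 at step 1

Answer: 60 1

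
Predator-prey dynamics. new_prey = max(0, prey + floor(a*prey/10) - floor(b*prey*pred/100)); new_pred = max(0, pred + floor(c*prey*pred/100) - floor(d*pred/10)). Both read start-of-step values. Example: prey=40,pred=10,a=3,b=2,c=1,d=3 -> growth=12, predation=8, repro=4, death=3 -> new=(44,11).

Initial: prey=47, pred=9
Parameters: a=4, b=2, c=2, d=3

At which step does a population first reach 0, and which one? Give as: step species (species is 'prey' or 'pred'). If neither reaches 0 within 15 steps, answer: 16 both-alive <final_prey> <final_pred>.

Step 1: prey: 47+18-8=57; pred: 9+8-2=15
Step 2: prey: 57+22-17=62; pred: 15+17-4=28
Step 3: prey: 62+24-34=52; pred: 28+34-8=54
Step 4: prey: 52+20-56=16; pred: 54+56-16=94
Step 5: prey: 16+6-30=0; pred: 94+30-28=96
First extinction: prey at step 5

Answer: 5 prey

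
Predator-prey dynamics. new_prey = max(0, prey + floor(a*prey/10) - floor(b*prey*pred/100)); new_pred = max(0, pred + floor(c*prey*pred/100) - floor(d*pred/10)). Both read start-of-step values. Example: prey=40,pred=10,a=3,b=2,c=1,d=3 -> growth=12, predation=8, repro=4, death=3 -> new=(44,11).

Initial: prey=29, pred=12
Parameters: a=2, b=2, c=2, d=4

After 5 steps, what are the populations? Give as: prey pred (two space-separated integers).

Answer: 15 19

Derivation:
Step 1: prey: 29+5-6=28; pred: 12+6-4=14
Step 2: prey: 28+5-7=26; pred: 14+7-5=16
Step 3: prey: 26+5-8=23; pred: 16+8-6=18
Step 4: prey: 23+4-8=19; pred: 18+8-7=19
Step 5: prey: 19+3-7=15; pred: 19+7-7=19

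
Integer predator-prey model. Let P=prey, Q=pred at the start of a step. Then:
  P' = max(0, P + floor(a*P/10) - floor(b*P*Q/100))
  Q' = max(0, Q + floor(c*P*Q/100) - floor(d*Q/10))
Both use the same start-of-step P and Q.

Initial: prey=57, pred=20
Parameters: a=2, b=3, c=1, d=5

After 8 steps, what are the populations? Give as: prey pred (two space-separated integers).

Step 1: prey: 57+11-34=34; pred: 20+11-10=21
Step 2: prey: 34+6-21=19; pred: 21+7-10=18
Step 3: prey: 19+3-10=12; pred: 18+3-9=12
Step 4: prey: 12+2-4=10; pred: 12+1-6=7
Step 5: prey: 10+2-2=10; pred: 7+0-3=4
Step 6: prey: 10+2-1=11; pred: 4+0-2=2
Step 7: prey: 11+2-0=13; pred: 2+0-1=1
Step 8: prey: 13+2-0=15; pred: 1+0-0=1

Answer: 15 1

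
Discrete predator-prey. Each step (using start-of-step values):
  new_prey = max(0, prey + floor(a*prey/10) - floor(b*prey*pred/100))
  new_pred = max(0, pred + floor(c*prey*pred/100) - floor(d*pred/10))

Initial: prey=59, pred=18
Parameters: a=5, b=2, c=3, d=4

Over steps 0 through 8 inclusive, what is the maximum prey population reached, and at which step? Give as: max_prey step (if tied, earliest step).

Step 1: prey: 59+29-21=67; pred: 18+31-7=42
Step 2: prey: 67+33-56=44; pred: 42+84-16=110
Step 3: prey: 44+22-96=0; pred: 110+145-44=211
Step 4: prey: 0+0-0=0; pred: 211+0-84=127
Step 5: prey: 0+0-0=0; pred: 127+0-50=77
Step 6: prey: 0+0-0=0; pred: 77+0-30=47
Step 7: prey: 0+0-0=0; pred: 47+0-18=29
Step 8: prey: 0+0-0=0; pred: 29+0-11=18
Max prey = 67 at step 1

Answer: 67 1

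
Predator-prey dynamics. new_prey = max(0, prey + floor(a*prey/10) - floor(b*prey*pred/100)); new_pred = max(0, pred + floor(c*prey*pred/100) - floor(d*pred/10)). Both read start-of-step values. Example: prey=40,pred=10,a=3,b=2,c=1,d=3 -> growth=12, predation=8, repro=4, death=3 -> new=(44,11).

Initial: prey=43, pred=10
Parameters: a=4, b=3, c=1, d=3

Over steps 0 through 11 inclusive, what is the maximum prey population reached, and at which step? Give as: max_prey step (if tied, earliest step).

Answer: 52 2

Derivation:
Step 1: prey: 43+17-12=48; pred: 10+4-3=11
Step 2: prey: 48+19-15=52; pred: 11+5-3=13
Step 3: prey: 52+20-20=52; pred: 13+6-3=16
Step 4: prey: 52+20-24=48; pred: 16+8-4=20
Step 5: prey: 48+19-28=39; pred: 20+9-6=23
Step 6: prey: 39+15-26=28; pred: 23+8-6=25
Step 7: prey: 28+11-21=18; pred: 25+7-7=25
Step 8: prey: 18+7-13=12; pred: 25+4-7=22
Step 9: prey: 12+4-7=9; pred: 22+2-6=18
Step 10: prey: 9+3-4=8; pred: 18+1-5=14
Step 11: prey: 8+3-3=8; pred: 14+1-4=11
Max prey = 52 at step 2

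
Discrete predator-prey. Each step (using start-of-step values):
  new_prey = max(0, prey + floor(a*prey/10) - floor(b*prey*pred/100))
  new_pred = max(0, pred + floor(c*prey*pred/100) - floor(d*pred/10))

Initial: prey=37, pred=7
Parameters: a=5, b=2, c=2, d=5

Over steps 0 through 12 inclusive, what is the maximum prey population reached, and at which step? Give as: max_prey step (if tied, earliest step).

Answer: 81 3

Derivation:
Step 1: prey: 37+18-5=50; pred: 7+5-3=9
Step 2: prey: 50+25-9=66; pred: 9+9-4=14
Step 3: prey: 66+33-18=81; pred: 14+18-7=25
Step 4: prey: 81+40-40=81; pred: 25+40-12=53
Step 5: prey: 81+40-85=36; pred: 53+85-26=112
Step 6: prey: 36+18-80=0; pred: 112+80-56=136
Step 7: prey: 0+0-0=0; pred: 136+0-68=68
Step 8: prey: 0+0-0=0; pred: 68+0-34=34
Step 9: prey: 0+0-0=0; pred: 34+0-17=17
Step 10: prey: 0+0-0=0; pred: 17+0-8=9
Step 11: prey: 0+0-0=0; pred: 9+0-4=5
Step 12: prey: 0+0-0=0; pred: 5+0-2=3
Max prey = 81 at step 3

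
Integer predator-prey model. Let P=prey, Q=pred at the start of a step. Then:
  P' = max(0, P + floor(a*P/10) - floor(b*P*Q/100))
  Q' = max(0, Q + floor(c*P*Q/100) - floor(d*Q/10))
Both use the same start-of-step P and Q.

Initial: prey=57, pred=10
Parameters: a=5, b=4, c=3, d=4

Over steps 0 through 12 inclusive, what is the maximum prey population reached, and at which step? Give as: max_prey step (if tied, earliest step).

Answer: 63 1

Derivation:
Step 1: prey: 57+28-22=63; pred: 10+17-4=23
Step 2: prey: 63+31-57=37; pred: 23+43-9=57
Step 3: prey: 37+18-84=0; pred: 57+63-22=98
Step 4: prey: 0+0-0=0; pred: 98+0-39=59
Step 5: prey: 0+0-0=0; pred: 59+0-23=36
Step 6: prey: 0+0-0=0; pred: 36+0-14=22
Step 7: prey: 0+0-0=0; pred: 22+0-8=14
Step 8: prey: 0+0-0=0; pred: 14+0-5=9
Step 9: prey: 0+0-0=0; pred: 9+0-3=6
Step 10: prey: 0+0-0=0; pred: 6+0-2=4
Step 11: prey: 0+0-0=0; pred: 4+0-1=3
Step 12: prey: 0+0-0=0; pred: 3+0-1=2
Max prey = 63 at step 1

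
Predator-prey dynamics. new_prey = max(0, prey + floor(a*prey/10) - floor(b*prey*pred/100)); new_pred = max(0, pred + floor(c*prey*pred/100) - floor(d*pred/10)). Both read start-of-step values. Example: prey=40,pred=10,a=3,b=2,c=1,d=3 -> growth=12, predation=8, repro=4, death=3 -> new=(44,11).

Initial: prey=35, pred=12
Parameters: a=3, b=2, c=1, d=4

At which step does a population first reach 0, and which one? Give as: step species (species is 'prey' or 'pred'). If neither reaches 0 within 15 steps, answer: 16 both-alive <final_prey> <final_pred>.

Answer: 16 both-alive 30 16

Derivation:
Step 1: prey: 35+10-8=37; pred: 12+4-4=12
Step 2: prey: 37+11-8=40; pred: 12+4-4=12
Step 3: prey: 40+12-9=43; pred: 12+4-4=12
Step 4: prey: 43+12-10=45; pred: 12+5-4=13
Step 5: prey: 45+13-11=47; pred: 13+5-5=13
Step 6: prey: 47+14-12=49; pred: 13+6-5=14
Step 7: prey: 49+14-13=50; pred: 14+6-5=15
Step 8: prey: 50+15-15=50; pred: 15+7-6=16
Step 9: prey: 50+15-16=49; pred: 16+8-6=18
Step 10: prey: 49+14-17=46; pred: 18+8-7=19
Step 11: prey: 46+13-17=42; pred: 19+8-7=20
Step 12: prey: 42+12-16=38; pred: 20+8-8=20
Step 13: prey: 38+11-15=34; pred: 20+7-8=19
Step 14: prey: 34+10-12=32; pred: 19+6-7=18
Step 15: prey: 32+9-11=30; pred: 18+5-7=16
No extinction within 15 steps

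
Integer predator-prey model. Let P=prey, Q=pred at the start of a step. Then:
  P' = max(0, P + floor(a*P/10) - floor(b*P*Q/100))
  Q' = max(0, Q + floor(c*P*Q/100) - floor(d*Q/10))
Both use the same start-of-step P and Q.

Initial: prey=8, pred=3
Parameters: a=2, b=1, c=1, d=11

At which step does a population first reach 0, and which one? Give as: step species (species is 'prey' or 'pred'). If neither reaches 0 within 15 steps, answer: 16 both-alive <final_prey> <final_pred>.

Answer: 1 pred

Derivation:
Step 1: prey: 8+1-0=9; pred: 3+0-3=0
First extinction: pred at step 1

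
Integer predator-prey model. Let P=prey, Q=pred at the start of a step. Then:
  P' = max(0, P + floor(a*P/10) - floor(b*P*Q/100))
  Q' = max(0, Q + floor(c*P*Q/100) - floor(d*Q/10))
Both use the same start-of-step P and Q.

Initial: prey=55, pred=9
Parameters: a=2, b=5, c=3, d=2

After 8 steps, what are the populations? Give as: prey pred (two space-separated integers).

Answer: 0 15

Derivation:
Step 1: prey: 55+11-24=42; pred: 9+14-1=22
Step 2: prey: 42+8-46=4; pred: 22+27-4=45
Step 3: prey: 4+0-9=0; pred: 45+5-9=41
Step 4: prey: 0+0-0=0; pred: 41+0-8=33
Step 5: prey: 0+0-0=0; pred: 33+0-6=27
Step 6: prey: 0+0-0=0; pred: 27+0-5=22
Step 7: prey: 0+0-0=0; pred: 22+0-4=18
Step 8: prey: 0+0-0=0; pred: 18+0-3=15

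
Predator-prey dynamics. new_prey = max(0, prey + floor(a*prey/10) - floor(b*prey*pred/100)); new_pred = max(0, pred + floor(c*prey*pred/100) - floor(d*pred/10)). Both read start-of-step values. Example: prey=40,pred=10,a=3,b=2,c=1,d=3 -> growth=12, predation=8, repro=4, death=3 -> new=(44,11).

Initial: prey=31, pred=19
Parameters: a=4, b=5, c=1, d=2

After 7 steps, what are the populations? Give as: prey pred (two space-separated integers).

Step 1: prey: 31+12-29=14; pred: 19+5-3=21
Step 2: prey: 14+5-14=5; pred: 21+2-4=19
Step 3: prey: 5+2-4=3; pred: 19+0-3=16
Step 4: prey: 3+1-2=2; pred: 16+0-3=13
Step 5: prey: 2+0-1=1; pred: 13+0-2=11
Step 6: prey: 1+0-0=1; pred: 11+0-2=9
Step 7: prey: 1+0-0=1; pred: 9+0-1=8

Answer: 1 8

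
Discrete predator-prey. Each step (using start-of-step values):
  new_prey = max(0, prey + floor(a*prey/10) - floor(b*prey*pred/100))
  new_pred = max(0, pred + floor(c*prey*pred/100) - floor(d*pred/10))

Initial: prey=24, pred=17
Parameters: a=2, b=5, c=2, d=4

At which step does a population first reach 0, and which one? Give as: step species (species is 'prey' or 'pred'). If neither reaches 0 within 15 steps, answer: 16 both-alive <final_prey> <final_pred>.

Step 1: prey: 24+4-20=8; pred: 17+8-6=19
Step 2: prey: 8+1-7=2; pred: 19+3-7=15
Step 3: prey: 2+0-1=1; pred: 15+0-6=9
Step 4: prey: 1+0-0=1; pred: 9+0-3=6
Step 5: prey: 1+0-0=1; pred: 6+0-2=4
Step 6: prey: 1+0-0=1; pred: 4+0-1=3
Step 7: prey: 1+0-0=1; pred: 3+0-1=2
Step 8: prey: 1+0-0=1; pred: 2+0-0=2
Steps 9-15: state stable at prey=1, pred=2 (no change)
No extinction within 15 steps

Answer: 16 both-alive 1 2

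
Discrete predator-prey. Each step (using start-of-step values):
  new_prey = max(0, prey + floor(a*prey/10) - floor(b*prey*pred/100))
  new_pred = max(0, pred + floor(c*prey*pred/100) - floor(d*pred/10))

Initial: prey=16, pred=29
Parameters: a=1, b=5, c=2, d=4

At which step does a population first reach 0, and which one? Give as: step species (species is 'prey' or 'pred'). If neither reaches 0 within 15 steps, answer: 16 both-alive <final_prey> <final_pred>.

Answer: 1 prey

Derivation:
Step 1: prey: 16+1-23=0; pred: 29+9-11=27
First extinction: prey at step 1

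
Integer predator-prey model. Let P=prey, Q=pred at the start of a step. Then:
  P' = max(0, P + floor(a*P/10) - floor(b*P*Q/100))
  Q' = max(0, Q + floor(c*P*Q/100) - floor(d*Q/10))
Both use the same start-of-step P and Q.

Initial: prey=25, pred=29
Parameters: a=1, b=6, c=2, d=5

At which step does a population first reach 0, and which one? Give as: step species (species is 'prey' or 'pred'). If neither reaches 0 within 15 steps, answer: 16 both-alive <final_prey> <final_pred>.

Answer: 1 prey

Derivation:
Step 1: prey: 25+2-43=0; pred: 29+14-14=29
First extinction: prey at step 1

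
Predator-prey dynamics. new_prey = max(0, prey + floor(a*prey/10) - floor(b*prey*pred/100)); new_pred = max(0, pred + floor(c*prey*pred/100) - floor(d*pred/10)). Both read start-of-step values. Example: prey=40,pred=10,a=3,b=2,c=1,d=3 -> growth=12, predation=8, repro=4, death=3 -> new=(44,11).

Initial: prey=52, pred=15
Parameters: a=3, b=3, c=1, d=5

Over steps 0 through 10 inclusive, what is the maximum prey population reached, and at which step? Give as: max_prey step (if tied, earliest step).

Answer: 63 10

Derivation:
Step 1: prey: 52+15-23=44; pred: 15+7-7=15
Step 2: prey: 44+13-19=38; pred: 15+6-7=14
Step 3: prey: 38+11-15=34; pred: 14+5-7=12
Step 4: prey: 34+10-12=32; pred: 12+4-6=10
Step 5: prey: 32+9-9=32; pred: 10+3-5=8
Step 6: prey: 32+9-7=34; pred: 8+2-4=6
Step 7: prey: 34+10-6=38; pred: 6+2-3=5
Step 8: prey: 38+11-5=44; pred: 5+1-2=4
Step 9: prey: 44+13-5=52; pred: 4+1-2=3
Step 10: prey: 52+15-4=63; pred: 3+1-1=3
Max prey = 63 at step 10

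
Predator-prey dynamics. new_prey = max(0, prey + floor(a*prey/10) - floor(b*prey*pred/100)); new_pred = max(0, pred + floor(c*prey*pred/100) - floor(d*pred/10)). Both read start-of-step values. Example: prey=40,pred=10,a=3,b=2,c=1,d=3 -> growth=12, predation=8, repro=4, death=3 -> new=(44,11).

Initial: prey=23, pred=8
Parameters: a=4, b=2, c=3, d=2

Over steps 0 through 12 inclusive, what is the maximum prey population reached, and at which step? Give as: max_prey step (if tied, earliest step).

Step 1: prey: 23+9-3=29; pred: 8+5-1=12
Step 2: prey: 29+11-6=34; pred: 12+10-2=20
Step 3: prey: 34+13-13=34; pred: 20+20-4=36
Step 4: prey: 34+13-24=23; pred: 36+36-7=65
Step 5: prey: 23+9-29=3; pred: 65+44-13=96
Step 6: prey: 3+1-5=0; pred: 96+8-19=85
Step 7: prey: 0+0-0=0; pred: 85+0-17=68
Step 8: prey: 0+0-0=0; pred: 68+0-13=55
Step 9: prey: 0+0-0=0; pred: 55+0-11=44
Step 10: prey: 0+0-0=0; pred: 44+0-8=36
Step 11: prey: 0+0-0=0; pred: 36+0-7=29
Step 12: prey: 0+0-0=0; pred: 29+0-5=24
Max prey = 34 at step 2

Answer: 34 2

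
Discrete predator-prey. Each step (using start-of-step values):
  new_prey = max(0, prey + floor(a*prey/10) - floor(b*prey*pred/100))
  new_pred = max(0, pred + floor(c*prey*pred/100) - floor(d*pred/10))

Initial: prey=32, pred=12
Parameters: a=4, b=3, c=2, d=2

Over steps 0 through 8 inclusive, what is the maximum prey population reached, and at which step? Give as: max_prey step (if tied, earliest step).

Step 1: prey: 32+12-11=33; pred: 12+7-2=17
Step 2: prey: 33+13-16=30; pred: 17+11-3=25
Step 3: prey: 30+12-22=20; pred: 25+15-5=35
Step 4: prey: 20+8-21=7; pred: 35+14-7=42
Step 5: prey: 7+2-8=1; pred: 42+5-8=39
Step 6: prey: 1+0-1=0; pred: 39+0-7=32
Step 7: prey: 0+0-0=0; pred: 32+0-6=26
Step 8: prey: 0+0-0=0; pred: 26+0-5=21
Max prey = 33 at step 1

Answer: 33 1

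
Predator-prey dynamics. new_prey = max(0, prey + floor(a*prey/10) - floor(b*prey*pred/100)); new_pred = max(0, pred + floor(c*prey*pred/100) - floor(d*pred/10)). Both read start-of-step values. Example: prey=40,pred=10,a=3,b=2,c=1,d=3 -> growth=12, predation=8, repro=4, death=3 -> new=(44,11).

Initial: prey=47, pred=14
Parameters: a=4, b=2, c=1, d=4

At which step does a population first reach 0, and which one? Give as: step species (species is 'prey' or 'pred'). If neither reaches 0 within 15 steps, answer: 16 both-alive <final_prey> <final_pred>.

Step 1: prey: 47+18-13=52; pred: 14+6-5=15
Step 2: prey: 52+20-15=57; pred: 15+7-6=16
Step 3: prey: 57+22-18=61; pred: 16+9-6=19
Step 4: prey: 61+24-23=62; pred: 19+11-7=23
Step 5: prey: 62+24-28=58; pred: 23+14-9=28
Step 6: prey: 58+23-32=49; pred: 28+16-11=33
Step 7: prey: 49+19-32=36; pred: 33+16-13=36
Step 8: prey: 36+14-25=25; pred: 36+12-14=34
Step 9: prey: 25+10-17=18; pred: 34+8-13=29
Step 10: prey: 18+7-10=15; pred: 29+5-11=23
Step 11: prey: 15+6-6=15; pred: 23+3-9=17
Step 12: prey: 15+6-5=16; pred: 17+2-6=13
Step 13: prey: 16+6-4=18; pred: 13+2-5=10
Step 14: prey: 18+7-3=22; pred: 10+1-4=7
Step 15: prey: 22+8-3=27; pred: 7+1-2=6
No extinction within 15 steps

Answer: 16 both-alive 27 6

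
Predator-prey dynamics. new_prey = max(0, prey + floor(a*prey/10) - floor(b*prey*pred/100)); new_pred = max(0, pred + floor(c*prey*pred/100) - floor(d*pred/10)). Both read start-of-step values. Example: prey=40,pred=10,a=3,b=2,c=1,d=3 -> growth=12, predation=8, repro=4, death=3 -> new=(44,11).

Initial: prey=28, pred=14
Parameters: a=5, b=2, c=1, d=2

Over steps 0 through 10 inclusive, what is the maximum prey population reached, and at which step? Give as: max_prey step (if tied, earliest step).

Answer: 53 4

Derivation:
Step 1: prey: 28+14-7=35; pred: 14+3-2=15
Step 2: prey: 35+17-10=42; pred: 15+5-3=17
Step 3: prey: 42+21-14=49; pred: 17+7-3=21
Step 4: prey: 49+24-20=53; pred: 21+10-4=27
Step 5: prey: 53+26-28=51; pred: 27+14-5=36
Step 6: prey: 51+25-36=40; pred: 36+18-7=47
Step 7: prey: 40+20-37=23; pred: 47+18-9=56
Step 8: prey: 23+11-25=9; pred: 56+12-11=57
Step 9: prey: 9+4-10=3; pred: 57+5-11=51
Step 10: prey: 3+1-3=1; pred: 51+1-10=42
Max prey = 53 at step 4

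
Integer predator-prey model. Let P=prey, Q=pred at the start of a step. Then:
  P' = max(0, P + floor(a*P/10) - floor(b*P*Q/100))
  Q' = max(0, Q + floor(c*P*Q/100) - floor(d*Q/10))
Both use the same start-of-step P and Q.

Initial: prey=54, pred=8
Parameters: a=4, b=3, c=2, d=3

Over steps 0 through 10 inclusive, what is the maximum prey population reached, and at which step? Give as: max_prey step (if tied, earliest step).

Step 1: prey: 54+21-12=63; pred: 8+8-2=14
Step 2: prey: 63+25-26=62; pred: 14+17-4=27
Step 3: prey: 62+24-50=36; pred: 27+33-8=52
Step 4: prey: 36+14-56=0; pred: 52+37-15=74
Step 5: prey: 0+0-0=0; pred: 74+0-22=52
Step 6: prey: 0+0-0=0; pred: 52+0-15=37
Step 7: prey: 0+0-0=0; pred: 37+0-11=26
Step 8: prey: 0+0-0=0; pred: 26+0-7=19
Step 9: prey: 0+0-0=0; pred: 19+0-5=14
Step 10: prey: 0+0-0=0; pred: 14+0-4=10
Max prey = 63 at step 1

Answer: 63 1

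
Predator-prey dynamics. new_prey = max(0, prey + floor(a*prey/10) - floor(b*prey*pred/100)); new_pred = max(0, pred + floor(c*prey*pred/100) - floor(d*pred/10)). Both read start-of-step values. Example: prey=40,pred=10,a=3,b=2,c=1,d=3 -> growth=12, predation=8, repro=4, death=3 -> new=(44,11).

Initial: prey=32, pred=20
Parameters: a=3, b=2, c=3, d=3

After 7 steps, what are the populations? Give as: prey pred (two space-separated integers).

Answer: 0 20

Derivation:
Step 1: prey: 32+9-12=29; pred: 20+19-6=33
Step 2: prey: 29+8-19=18; pred: 33+28-9=52
Step 3: prey: 18+5-18=5; pred: 52+28-15=65
Step 4: prey: 5+1-6=0; pred: 65+9-19=55
Step 5: prey: 0+0-0=0; pred: 55+0-16=39
Step 6: prey: 0+0-0=0; pred: 39+0-11=28
Step 7: prey: 0+0-0=0; pred: 28+0-8=20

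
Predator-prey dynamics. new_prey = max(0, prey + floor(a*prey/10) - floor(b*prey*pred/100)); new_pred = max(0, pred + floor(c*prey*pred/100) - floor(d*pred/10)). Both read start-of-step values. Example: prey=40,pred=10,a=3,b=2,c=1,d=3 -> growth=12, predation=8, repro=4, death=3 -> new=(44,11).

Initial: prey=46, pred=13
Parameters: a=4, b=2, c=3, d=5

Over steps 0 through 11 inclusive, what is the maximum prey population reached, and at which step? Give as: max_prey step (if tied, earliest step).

Step 1: prey: 46+18-11=53; pred: 13+17-6=24
Step 2: prey: 53+21-25=49; pred: 24+38-12=50
Step 3: prey: 49+19-49=19; pred: 50+73-25=98
Step 4: prey: 19+7-37=0; pred: 98+55-49=104
Step 5: prey: 0+0-0=0; pred: 104+0-52=52
Step 6: prey: 0+0-0=0; pred: 52+0-26=26
Step 7: prey: 0+0-0=0; pred: 26+0-13=13
Step 8: prey: 0+0-0=0; pred: 13+0-6=7
Step 9: prey: 0+0-0=0; pred: 7+0-3=4
Step 10: prey: 0+0-0=0; pred: 4+0-2=2
Step 11: prey: 0+0-0=0; pred: 2+0-1=1
Max prey = 53 at step 1

Answer: 53 1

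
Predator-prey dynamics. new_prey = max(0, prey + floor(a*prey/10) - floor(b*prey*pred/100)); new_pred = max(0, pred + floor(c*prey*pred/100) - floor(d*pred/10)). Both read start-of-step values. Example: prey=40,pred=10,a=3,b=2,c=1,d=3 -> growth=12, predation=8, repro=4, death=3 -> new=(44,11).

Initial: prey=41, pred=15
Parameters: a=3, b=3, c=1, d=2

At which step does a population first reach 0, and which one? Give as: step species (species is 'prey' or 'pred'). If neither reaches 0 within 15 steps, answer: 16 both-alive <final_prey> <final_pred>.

Answer: 16 both-alive 9 4

Derivation:
Step 1: prey: 41+12-18=35; pred: 15+6-3=18
Step 2: prey: 35+10-18=27; pred: 18+6-3=21
Step 3: prey: 27+8-17=18; pred: 21+5-4=22
Step 4: prey: 18+5-11=12; pred: 22+3-4=21
Step 5: prey: 12+3-7=8; pred: 21+2-4=19
Step 6: prey: 8+2-4=6; pred: 19+1-3=17
Step 7: prey: 6+1-3=4; pred: 17+1-3=15
Step 8: prey: 4+1-1=4; pred: 15+0-3=12
Step 9: prey: 4+1-1=4; pred: 12+0-2=10
Step 10: prey: 4+1-1=4; pred: 10+0-2=8
Step 11: prey: 4+1-0=5; pred: 8+0-1=7
Step 12: prey: 5+1-1=5; pred: 7+0-1=6
Step 13: prey: 5+1-0=6; pred: 6+0-1=5
Step 14: prey: 6+1-0=7; pred: 5+0-1=4
Step 15: prey: 7+2-0=9; pred: 4+0-0=4
No extinction within 15 steps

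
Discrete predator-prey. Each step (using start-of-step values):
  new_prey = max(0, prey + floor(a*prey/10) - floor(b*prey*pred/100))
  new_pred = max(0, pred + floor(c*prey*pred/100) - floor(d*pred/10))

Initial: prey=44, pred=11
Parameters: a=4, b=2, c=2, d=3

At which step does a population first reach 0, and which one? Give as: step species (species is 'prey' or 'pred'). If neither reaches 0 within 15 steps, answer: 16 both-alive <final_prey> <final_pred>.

Step 1: prey: 44+17-9=52; pred: 11+9-3=17
Step 2: prey: 52+20-17=55; pred: 17+17-5=29
Step 3: prey: 55+22-31=46; pred: 29+31-8=52
Step 4: prey: 46+18-47=17; pred: 52+47-15=84
Step 5: prey: 17+6-28=0; pred: 84+28-25=87
First extinction: prey at step 5

Answer: 5 prey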